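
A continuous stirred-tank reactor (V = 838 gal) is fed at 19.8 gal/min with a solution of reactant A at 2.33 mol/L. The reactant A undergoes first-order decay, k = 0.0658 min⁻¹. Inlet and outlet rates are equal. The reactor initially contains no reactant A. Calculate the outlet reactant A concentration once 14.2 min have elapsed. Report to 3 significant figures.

0.443 mol/L

V dC/dt = Q(C_in − C) − k V C.
This is linear with rate a = Q/V + k = 0.089428 min⁻¹.
C_ss = Q C_in/(Q + kV) = 0.61561 mol/L; C(t) = C_ss + (C₀ − C_ss) e^(−a t).
C(14.2) = 0.61561 + (-0.61561)·e^(−0.089428·14.2) = 0.61561 + (-0.61561)·0.28087 = 0.44270 mol/L.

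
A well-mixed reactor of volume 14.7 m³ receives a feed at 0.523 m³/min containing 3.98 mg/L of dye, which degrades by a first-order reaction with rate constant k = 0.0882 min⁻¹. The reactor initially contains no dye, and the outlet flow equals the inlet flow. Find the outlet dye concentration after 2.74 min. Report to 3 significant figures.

0.329 mg/L

Accumulation = in − out − consumed: V dC/dt = Q C_in − Q C − k V C.
dC/dt = (Q/V) C_in − (Q/V + k) C; effective rate a = Q/V + k = 0.035578 + 0.0882 = 0.12378 min⁻¹.
C_ss = Q C_in/(Q + kV) = 1.1440 mg/L; C(t) = C_ss + (C₀ − C_ss) e^(−a t).
C(2.74) = 1.1440 + (-1.1440)·e^(−0.12378·2.74) = 1.1440 + (-1.1440)·0.71237 = 0.32904 mg/L.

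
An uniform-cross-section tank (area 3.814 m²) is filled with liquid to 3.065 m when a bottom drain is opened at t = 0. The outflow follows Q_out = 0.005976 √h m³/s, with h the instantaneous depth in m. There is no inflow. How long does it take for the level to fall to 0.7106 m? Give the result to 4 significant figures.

1159 s

Volume balance on the tank: A dh/dt = −0.005976 √h.
This is separable: 2 d(√h)/dt = −0.005976/A, so √h = √h₀ − (0.005976/(2A)) t.
t = 2A(√h₀ − √h)/0.005976 = 2·3.814·(√3.065 − √0.7106)/0.005976
  = 7.62800 × (1.75071 − 0.842971) / 0.005976 = 1158.68 s.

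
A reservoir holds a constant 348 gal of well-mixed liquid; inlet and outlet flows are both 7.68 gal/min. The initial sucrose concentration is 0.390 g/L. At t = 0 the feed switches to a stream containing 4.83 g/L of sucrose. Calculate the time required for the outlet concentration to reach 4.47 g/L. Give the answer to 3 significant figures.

Transient balance on the dissolved component: V dC/dt = Q(C_in − C), so τ = V/Q = 45.312 min.
C(t) = C_in + (C₀ − C_in) e^(−t/τ). Set C = 4.47 and solve for t:
e^(−t/τ) = (C − C_in)/(C₀ − C_in) = (4.47 − 4.83)/(0.390 − 4.83) = 0.081081
t = −τ ln(…) = 45.312 × 2.5123 = 113.84 min.

114 min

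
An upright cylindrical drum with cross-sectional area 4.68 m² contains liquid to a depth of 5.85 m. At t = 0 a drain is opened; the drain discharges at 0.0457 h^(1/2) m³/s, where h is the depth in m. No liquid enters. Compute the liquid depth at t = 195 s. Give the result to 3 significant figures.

2.15 m

A dh/dt = −Q_out = −0.0457 √h.
This is separable: 2 d(√h)/dt = −0.0457/A, so √h = √h₀ − (0.0457/(2A)) t.
√h = √5.85 − 0.0457·195/(2·4.68) = 2.4187 − 0.95208 = 1.4666.
h = 1.4666² = 2.1509 m.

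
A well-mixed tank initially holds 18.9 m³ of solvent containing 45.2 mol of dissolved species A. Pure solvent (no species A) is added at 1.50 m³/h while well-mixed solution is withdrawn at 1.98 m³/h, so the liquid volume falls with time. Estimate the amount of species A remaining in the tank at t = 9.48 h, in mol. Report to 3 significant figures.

14.5 mol

Total volume: dV/dt = Q_in − Q_out = -0.48000 m³/h, so V(t) = 18.9 − 0.48000 t and V(9.48) = 14.350 m³.
Solute balance: dm/dt = 0 − Q_out C = −Q_out m/V(t).
Separate: dm/m = −Q_out dt/V(t) ⇒ ln(m/m₀) = −(Q_out/(Q_in−Q_out)) ln(V/V₀).
m = m₀ (V₀/V)^(Q_out/(Q_in−Q_out)) = 45.2 × (18.9/14.350)^(-4.1250) = 14.511 mol.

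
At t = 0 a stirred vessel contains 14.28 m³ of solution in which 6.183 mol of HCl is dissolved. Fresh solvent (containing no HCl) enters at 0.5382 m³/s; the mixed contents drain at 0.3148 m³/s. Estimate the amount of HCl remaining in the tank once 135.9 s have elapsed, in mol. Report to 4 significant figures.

1.241 mol

Let m(t) be the amount of HCl. Volume: V(t) = V₀ + (Q_in − Q_out) t = 14.28 + 0.223400 t; V(135.9) = 44.6401 m³.
Species balance (pure solvent in): dm/dt = −Q_out · m/V(t).
dm/m = −Q_out dt/(V₀ + 0.223400 t); integrating gives ln(m/m₀) = −(Q_out/(Q_in−Q_out)) ln(V/V₀).
m = m₀ (V₀/V)^(Q_out/(Q_in−Q_out)) = 6.183 × (14.28/44.6401)^(1.40913) = 1.24075 mol.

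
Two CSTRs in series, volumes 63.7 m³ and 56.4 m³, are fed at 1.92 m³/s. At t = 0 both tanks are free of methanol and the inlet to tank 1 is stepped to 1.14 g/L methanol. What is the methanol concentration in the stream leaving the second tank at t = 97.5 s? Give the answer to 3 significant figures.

0.932 g/L

Species balance on tank i: dCᵢ/dt = (Cᵢ₋₁ − Cᵢ)/τᵢ with τᵢ = Vᵢ/Q.
τ₁ = 63.7/1.92 = 33.177 s; τ₂ = 56.4/1.92 = 29.375 s.
Tank 1: C₁ = C_in(1 − e^(−t/τ₁)). Tank 2 (τ₁ ≠ τ₂): C₂ = C_in[1 − (τ₁ e^(−t/τ₁) − τ₂ e^(−t/τ₂))/(τ₁ − τ₂)].
At t = 97.5: e^(−t/τ₁) = 0.052931, e^(−t/τ₂) = 0.036184.
C₂ = 1.14·[1 − (33.177·0.052931 − 29.375·0.036184)/(3.8021)] = 1.14·0.81768 = 0.93216 g/L.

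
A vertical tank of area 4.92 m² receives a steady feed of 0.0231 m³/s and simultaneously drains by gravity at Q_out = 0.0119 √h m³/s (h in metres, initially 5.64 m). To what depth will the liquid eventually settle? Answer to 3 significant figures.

3.77 m

Accumulation of liquid (constant cross-section A): A dh/dt = Q_in − 0.0119 √h. At steady state dh/dt = 0:
Q_in = 0.0119 √h_ss ⇒ √h_ss = 0.0231/0.0119 = 1.9412.
h_ss = 1.9412² = 3.7682 m. (Since h₀ = 5.64 m > h_ss, the level will fall toward this value.)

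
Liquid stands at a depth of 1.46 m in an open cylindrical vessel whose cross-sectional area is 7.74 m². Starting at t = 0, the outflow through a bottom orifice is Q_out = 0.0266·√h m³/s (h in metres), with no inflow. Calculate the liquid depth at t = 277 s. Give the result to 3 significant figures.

0.536 m

Accumulation of liquid (constant cross-section A): A dh/dt = −0.0266 √h.
∫ h^(−1/2) dh = −(0.0266/A) ∫ dt, giving 2√h = 2√h₀ − (0.0266/A) t.
√h = √1.46 − 0.0266·277/(2·7.74) = 1.2083 − 0.47598 = 0.73232.
h = 0.73232² = 0.53630 m.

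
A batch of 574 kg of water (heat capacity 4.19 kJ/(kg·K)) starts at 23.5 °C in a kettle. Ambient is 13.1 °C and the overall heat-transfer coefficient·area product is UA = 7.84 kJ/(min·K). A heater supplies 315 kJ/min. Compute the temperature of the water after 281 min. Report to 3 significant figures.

First-law balance (no shaft work): M c_p dT/dt = −UA(T − T_amb) + Q̇.
dT/dt = (T_ss − T)/τ with T_ss = T_amb + Q̇/UA = 13.1 + 315/7.84 = 53.279 °C, τ = M c_p/UA = 574·4.19/7.84 = 306.77 min.
This is linear first-order; T(t) = T_ss + (T₀ − T_ss) e^(−t/τ).
T(281) = 53.279 + (-29.779)·0.40012 = 41.364 °C.

41.4 °C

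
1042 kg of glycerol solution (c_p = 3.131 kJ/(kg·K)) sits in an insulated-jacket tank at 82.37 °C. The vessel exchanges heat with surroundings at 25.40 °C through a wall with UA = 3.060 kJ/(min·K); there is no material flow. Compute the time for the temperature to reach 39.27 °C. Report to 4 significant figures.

M c_p dT/dt = −UA(T − T_amb).
τ = M c_p/UA = 1066.18 min; T_ss = T_amb = 25.4000 °C.
T(t) = T_ss + (T₀ − T_ss)e^(−t/τ); set T = 39.27:
t = −τ ln[(T − T_ss)/(T₀ − T_ss)] = −1066.18 · ln(0.243461) = 1506.29 min.

1506 min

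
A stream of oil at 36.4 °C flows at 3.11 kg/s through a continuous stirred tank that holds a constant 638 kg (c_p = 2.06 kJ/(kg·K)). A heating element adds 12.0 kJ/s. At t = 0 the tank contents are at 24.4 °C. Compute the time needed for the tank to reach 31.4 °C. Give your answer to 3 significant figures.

M c_p dT/dt = ṁ c_p (T_in − T) + Q̇.
τ = M/ṁ = 205.14 s; T_ss = T_in + Q̇/(ṁ c_p) = 38.273 °C.
T(t) = T_ss + (T₀ − T_ss) e^(−t/τ). Set T = 31.4:
e^(−t/τ) = (31.4 − 38.273)/(24.4 − 38.273) = 0.49543
t = −205.14 · ln(0.49543) = 144.08 s.

144 s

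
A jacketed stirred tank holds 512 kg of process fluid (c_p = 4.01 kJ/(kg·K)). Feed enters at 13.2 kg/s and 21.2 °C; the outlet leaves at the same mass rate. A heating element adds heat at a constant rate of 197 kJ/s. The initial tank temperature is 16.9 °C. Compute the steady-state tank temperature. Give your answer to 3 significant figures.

M c_p dT/dt = ṁ c_p (T_in − T) + Q̇.
At steady state dT/dt = 0 ⇒ T_ss = T_in + Q̇/(ṁ c_p) = 21.2 + 197/(13.2·4.01) = 24.922 °C.

24.9 °C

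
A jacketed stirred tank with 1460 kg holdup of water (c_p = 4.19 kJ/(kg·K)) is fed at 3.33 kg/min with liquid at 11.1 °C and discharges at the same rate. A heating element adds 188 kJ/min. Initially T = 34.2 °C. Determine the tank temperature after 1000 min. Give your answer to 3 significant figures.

M c_p dT/dt = ṁ c_p (T_in − T) + Q̇.
τ = M/ṁ = 438.44 min; T_ss = T_in + Q̇/(ṁ c_p) = 11.1 + 188/(3.33·4.19) = 24.574 °C.
This is linear first-order; T(t) = T_ss + (T₀ − T_ss) e^(−t/τ).
T(1000) = 24.574 + (9.6259)·e^(−1000/438.44) = 24.574 + (9.6259)·0.10220 = 25.558 °C.

25.6 °C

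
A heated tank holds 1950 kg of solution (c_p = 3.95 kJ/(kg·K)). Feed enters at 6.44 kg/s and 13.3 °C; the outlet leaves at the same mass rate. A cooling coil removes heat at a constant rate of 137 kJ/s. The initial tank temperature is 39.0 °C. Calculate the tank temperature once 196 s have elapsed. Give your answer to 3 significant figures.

24.2 °C

M c_p dT/dt = ṁ c_p (T_in − T) − Q̇.
Rearrange: dT/dt = (T_ss − T)/τ with τ = M/ṁ = 302.80 s and T_ss = T_in − Q̇/(ṁ c_p) = 7.9144 °C.
Integrating: T(t) = T_ss + (T₀ − T_ss) e^(−t/τ).
T(196) = 7.9144 + (31.086)·e^(−196/302.80) = 7.9144 + (31.086)·0.52346 = 24.186 °C.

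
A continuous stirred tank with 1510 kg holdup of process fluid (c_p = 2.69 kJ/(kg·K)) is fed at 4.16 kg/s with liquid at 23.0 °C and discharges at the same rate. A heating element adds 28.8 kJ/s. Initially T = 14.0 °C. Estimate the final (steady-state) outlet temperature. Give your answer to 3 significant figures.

25.6 °C

Heat balance on the well-mixed liquid: M c_p dT/dt = ṁ c_p (T_in − T) + 28.8.
At steady state dT/dt = 0 ⇒ T_ss = T_in + Q̇/(ṁ c_p) = 23.0 + 28.8/(4.16·2.69) = 25.574 °C.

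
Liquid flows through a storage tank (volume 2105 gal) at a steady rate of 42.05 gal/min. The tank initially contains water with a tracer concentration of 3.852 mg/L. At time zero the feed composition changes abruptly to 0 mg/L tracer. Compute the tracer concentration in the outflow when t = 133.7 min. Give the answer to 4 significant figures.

0.2665 mg/L

Accumulation = in − out for the solute gives V dC/dt = Q(C_in − C).
So dC/dt = (C_in − C)/τ with τ = V/Q = 2105/42.05 = 50.0595 min.
This is linear first-order; C(t) = C_in + (C₀ − C_in) e^(−t/τ).
C(133.7) = 0 + (3.852 − 0)·e^(−133.7/50.0595) = 0 + (3.85200)·0.0691952 = 0.266540 mg/L.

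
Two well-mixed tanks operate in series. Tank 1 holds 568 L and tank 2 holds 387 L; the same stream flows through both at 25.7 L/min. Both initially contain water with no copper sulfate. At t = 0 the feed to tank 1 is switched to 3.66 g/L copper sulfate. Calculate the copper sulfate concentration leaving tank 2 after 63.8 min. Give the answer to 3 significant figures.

3.13 g/L

Each tank obeys Vᵢ dCᵢ/dt = Q(Cᵢ₋₁ − Cᵢ), so τᵢ = Vᵢ/Q.
τ₁ = 568/25.7 = 22.101 min; τ₂ = 387/25.7 = 15.058 min.
Solving the cascade with C₁(0)=C₂(0)=0 gives C₂(t) = C_in[1 − (τ₁ e^(−t/τ₁) − τ₂ e^(−t/τ₂))/(τ₁ − τ₂)].
At t = 63.8: e^(−t/τ₁) = 0.055759, e^(−t/τ₂) = 0.014453.
C₂ = 3.66·[1 − (22.101·0.055759 − 15.058·0.014453)/(7.0428)] = 3.66·0.85593 = 3.1327 g/L.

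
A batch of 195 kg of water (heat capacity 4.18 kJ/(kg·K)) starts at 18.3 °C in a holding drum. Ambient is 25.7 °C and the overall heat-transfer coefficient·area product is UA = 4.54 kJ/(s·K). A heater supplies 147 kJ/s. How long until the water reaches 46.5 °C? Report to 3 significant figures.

Energy balance: M c_p dT/dt = −UA(T − T_amb) + Q̇.
τ = M c_p/UA = 179.54 s; T_ss = T_amb + Q̇/UA = 25.7 + 147/4.54 = 58.079 °C.
T(t) = T_ss + (T₀ − T_ss)e^(−t/τ); set T = 46.5:
t = −τ ln[(T − T_ss)/(T₀ − T_ss)] = −179.54 · ln(0.29108) = 221.58 s.

222 s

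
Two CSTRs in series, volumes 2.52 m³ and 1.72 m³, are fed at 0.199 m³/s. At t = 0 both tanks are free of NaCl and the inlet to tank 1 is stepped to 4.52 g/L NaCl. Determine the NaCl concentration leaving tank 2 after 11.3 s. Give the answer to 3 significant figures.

1.32 g/L

Each tank obeys Vᵢ dCᵢ/dt = Q(Cᵢ₋₁ − Cᵢ), so τᵢ = Vᵢ/Q.
τ₁ = 2.52/0.199 = 12.663 s; τ₂ = 1.72/0.199 = 8.6432 s.
Tank 1: C₁ = C_in(1 − e^(−t/τ₁)). Tank 2 (τ₁ ≠ τ₂): C₂ = C_in[1 − (τ₁ e^(−t/τ₁) − τ₂ e^(−t/τ₂))/(τ₁ − τ₂)].
At t = 11.3: e^(−t/τ₁) = 0.40970, e^(−t/τ₂) = 0.27053.
C₂ = 4.52·[1 − (12.663·0.40970 − 8.6432·0.27053)/(4.0201)] = 4.52·0.29109 = 1.3157 g/L.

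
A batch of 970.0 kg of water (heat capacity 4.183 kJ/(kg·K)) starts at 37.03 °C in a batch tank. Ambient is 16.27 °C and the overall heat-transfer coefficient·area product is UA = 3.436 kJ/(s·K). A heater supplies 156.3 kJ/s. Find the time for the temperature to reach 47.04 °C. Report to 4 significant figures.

Heat balance on the well-mixed liquid: M c_p dT/dt = −UA(T − T_amb) + Q̇.
τ = M c_p/UA = 1180.88 s; T_ss = T_amb + Q̇/UA = 16.27 + 156.3/3.436 = 61.7589 °C.
T(t) = T_ss + (T₀ − T_ss)e^(−t/τ); set T = 47.04:
t = −τ ln[(T − T_ss)/(T₀ − T_ss)] = −1180.88 · ln(0.595211) = 612.688 s.

612.7 s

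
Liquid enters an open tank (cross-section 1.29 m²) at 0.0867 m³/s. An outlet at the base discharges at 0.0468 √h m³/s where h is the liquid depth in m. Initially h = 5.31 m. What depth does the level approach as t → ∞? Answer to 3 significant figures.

A dh/dt = Q_in − 0.0468 √h. Steady state requires inflow = outflow:
Q_in = 0.0468 √h_ss ⇒ √h_ss = 0.0867/0.0468 = 1.8526.
h_ss = 1.8526² = 3.4320 m. (Since h₀ = 5.31 m > h_ss, the level will fall toward this value.)

3.43 m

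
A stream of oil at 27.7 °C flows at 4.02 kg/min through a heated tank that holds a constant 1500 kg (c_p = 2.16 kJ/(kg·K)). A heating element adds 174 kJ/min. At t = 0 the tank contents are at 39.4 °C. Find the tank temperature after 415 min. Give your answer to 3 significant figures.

M c_p dT/dt = ṁ c_p (T_in − T) + Q̇.
τ = M/ṁ = 373.13 min; T_ss = T_in + Q̇/(ṁ c_p) = 27.7 + 174/(4.02·2.16) = 47.739 °C.
T approaches T_ss exponentially: T(t) = T_ss + (T₀ − T_ss) e^(−t/τ).
T(415) = 47.739 + (-8.3387)·e^(−415/373.13) = 47.739 + (-8.3387)·0.32883 = 44.997 °C.

45.0 °C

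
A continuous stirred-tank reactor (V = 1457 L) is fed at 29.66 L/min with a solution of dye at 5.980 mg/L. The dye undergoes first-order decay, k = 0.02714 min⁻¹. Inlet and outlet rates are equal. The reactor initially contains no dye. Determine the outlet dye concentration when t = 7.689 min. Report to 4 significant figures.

0.7841 mg/L

Species balance: V dC/dt = Q C_in − Q C − k V C.
dC/dt = (Q/V) C_in − (Q/V + k) C; effective rate a = Q/V + k = 0.0203569 + 0.02714 = 0.0474969 min⁻¹.
C_ss = Q C_in/(Q + kV) = 2.56299 mg/L; C(t) = C_ss + (C₀ − C_ss) e^(−a t).
C(7.689) = 2.56299 + (-2.56299)·e^(−0.0474969·7.689) = 2.56299 + (-2.56299)·0.694055 = 0.784134 mg/L.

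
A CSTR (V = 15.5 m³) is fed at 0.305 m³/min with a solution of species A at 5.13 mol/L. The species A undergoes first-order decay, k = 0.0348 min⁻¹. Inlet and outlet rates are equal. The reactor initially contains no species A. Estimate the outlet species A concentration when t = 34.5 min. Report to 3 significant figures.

V dC/dt = Q(C_in − C) − k V C.
This is linear with rate a = Q/V + k = 0.054477 min⁻¹.
C_ss = Q C_in/(Q + kV) = 1.8530 mol/L; C(t) = C_ss + (C₀ − C_ss) e^(−a t).
C(34.5) = 1.8530 + (-1.8530)·e^(−0.054477·34.5) = 1.8530 + (-1.8530)·0.15267 = 1.5701 mol/L.

1.57 mol/L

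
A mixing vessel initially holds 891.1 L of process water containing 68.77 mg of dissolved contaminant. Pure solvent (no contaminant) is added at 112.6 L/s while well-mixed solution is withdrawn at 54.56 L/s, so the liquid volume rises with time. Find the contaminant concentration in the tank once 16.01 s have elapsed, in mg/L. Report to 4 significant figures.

Let m(t) be the amount of contaminant. Volume: V(t) = V₀ + (Q_in − Q_out) t = 891.1 + 58.0400 t; V(16.01) = 1820.32 L.
Solute balance: dm/dt = 0 − Q_out C = −Q_out m/V(t).
Separate: dm/m = −Q_out dt/V(t) ⇒ ln(m/m₀) = −(Q_out/(Q_in−Q_out)) ln(V/V₀).
m = m₀ (V₀/V)^(Q_out/(Q_in−Q_out)) = 68.77 × (891.1/1820.32)^(0.940041) = 35.1381 mg.
C = m/V = 35.1381/1820.32 = 0.0193032 mg/L.

0.01930 mg/L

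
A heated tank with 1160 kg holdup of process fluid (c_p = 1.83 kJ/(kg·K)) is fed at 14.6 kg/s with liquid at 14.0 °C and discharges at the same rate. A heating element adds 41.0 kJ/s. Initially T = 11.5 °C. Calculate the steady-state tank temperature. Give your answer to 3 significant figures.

15.5 °C

M c_p dT/dt = ṁ c_p (T_in − T) + Q̇.
At steady state dT/dt = 0 ⇒ T_ss = T_in + Q̇/(ṁ c_p) = 14.0 + 41.0/(14.6·1.83) = 15.535 °C.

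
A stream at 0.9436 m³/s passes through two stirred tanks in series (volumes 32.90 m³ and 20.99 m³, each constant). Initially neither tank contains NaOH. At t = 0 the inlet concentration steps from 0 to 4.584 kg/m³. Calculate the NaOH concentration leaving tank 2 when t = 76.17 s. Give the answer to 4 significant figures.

3.422 kg/m³

Species balance on tank i: dCᵢ/dt = (Cᵢ₋₁ − Cᵢ)/τᵢ with τᵢ = Vᵢ/Q.
τ₁ = 32.90/0.9436 = 34.8665 s; τ₂ = 20.99/0.9436 = 22.2446 s.
Tank 1: C₁ = C_in(1 − e^(−t/τ₁)). Tank 2 (τ₁ ≠ τ₂): C₂ = C_in[1 − (τ₁ e^(−t/τ₁) − τ₂ e^(−t/τ₂))/(τ₁ − τ₂)].
At t = 76.17: e^(−t/τ₁) = 0.112520, e^(−t/τ₂) = 0.0325752.
C₂ = 4.584·[1 − (34.8665·0.112520 − 22.2446·0.0325752)/(12.6219)] = 4.584·0.746585 = 3.42235 kg/m³.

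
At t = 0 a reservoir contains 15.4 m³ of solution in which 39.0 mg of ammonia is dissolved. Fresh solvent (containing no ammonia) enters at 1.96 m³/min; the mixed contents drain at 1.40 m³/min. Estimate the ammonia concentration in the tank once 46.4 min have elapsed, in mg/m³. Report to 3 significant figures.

0.0796 mg/m³

Let m(t) be the amount of ammonia. Volume: V(t) = V₀ + (Q_in − Q_out) t = 15.4 + 0.56000 t; V(46.4) = 41.384 m³.
Species balance (pure solvent in): dm/dt = −Q_out · m/V(t).
dm/m = −Q_out dt/(V₀ + 0.56000 t); integrating gives ln(m/m₀) = −(Q_out/(Q_in−Q_out)) ln(V/V₀).
m = m₀ (V₀/V)^(Q_out/(Q_in−Q_out)) = 39.0 × (15.4/41.384)^(2.5000) = 3.2945 mg.
C = m/V = 3.2945/41.384 = 0.079607 mg/m³.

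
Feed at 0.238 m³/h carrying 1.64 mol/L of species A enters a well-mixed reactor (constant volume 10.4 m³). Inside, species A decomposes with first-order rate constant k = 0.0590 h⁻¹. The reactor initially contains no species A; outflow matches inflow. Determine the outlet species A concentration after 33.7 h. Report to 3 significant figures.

Accumulation = in − out − consumed: V dC/dt = Q C_in − Q C − k V C.
dC/dt = (Q/V) C_in − (Q/V + k) C; effective rate a = Q/V + k = 0.022885 + 0.0590 = 0.081885 h⁻¹.
C_ss = Q C_in/(Q + kV) = 0.45834 mol/L; C(t) = C_ss + (C₀ − C_ss) e^(−a t).
C(33.7) = 0.45834 + (-0.45834)·e^(−0.081885·33.7) = 0.45834 + (-0.45834)·0.063323 = 0.42931 mol/L.

0.429 mol/L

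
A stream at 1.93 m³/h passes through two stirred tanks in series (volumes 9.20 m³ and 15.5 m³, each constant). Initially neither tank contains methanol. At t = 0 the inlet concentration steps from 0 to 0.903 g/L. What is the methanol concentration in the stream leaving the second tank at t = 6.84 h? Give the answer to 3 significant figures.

Time constants: τᵢ = Vᵢ/Q for each well-mixed tank.
τ₁ = 9.20/1.93 = 4.7668 h; τ₂ = 15.5/1.93 = 8.0311 h.
Solving the cascade with C₁(0)=C₂(0)=0 gives C₂(t) = C_in[1 − (τ₁ e^(−t/τ₁) − τ₂ e^(−t/τ₂))/(τ₁ − τ₂)].
At t = 6.84: e^(−t/τ₁) = 0.23814, e^(−t/τ₂) = 0.42669.
C₂ = 0.903·[1 − (4.7668·0.23814 − 8.0311·0.42669)/(-3.2642)] = 0.903·0.29795 = 0.26905 g/L.

0.269 g/L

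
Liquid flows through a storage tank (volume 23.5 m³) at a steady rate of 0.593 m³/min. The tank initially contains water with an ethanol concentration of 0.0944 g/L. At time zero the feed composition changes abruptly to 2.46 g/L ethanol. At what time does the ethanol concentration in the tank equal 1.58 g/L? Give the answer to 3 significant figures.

Species balance: V dC/dt = Q(C_in − C) ⇒ τ = V/Q = 39.629 min.
C(t) = C_in + (C₀ − C_in) e^(−t/τ). Set C = 1.58 and solve for t:
e^(−t/τ) = (C − C_in)/(C₀ − C_in) = (1.58 − 2.46)/(0.0944 − 2.46) = 0.37200
t = −τ ln(…) = 39.629 × 0.98887 = 39.188 min.

39.2 min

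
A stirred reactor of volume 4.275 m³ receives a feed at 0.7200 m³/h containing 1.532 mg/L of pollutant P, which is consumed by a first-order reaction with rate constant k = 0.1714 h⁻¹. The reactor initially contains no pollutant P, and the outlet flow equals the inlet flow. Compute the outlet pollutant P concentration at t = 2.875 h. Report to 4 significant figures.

V dC/dt = Q(C_in − C) − k V C.
This is linear with rate a = Q/V + k = 0.339821 h⁻¹.
C_ss = Q C_in/(Q + kV) = 0.759285 mg/L; C(t) = C_ss + (C₀ − C_ss) e^(−a t).
C(2.875) = 0.759285 + (-0.759285)·e^(−0.339821·2.875) = 0.759285 + (-0.759285)·0.376444 = 0.473457 mg/L.

0.4735 mg/L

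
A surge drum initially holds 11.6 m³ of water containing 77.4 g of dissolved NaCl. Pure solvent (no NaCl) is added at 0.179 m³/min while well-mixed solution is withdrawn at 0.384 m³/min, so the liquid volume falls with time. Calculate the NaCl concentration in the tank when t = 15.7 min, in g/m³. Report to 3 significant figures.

5.02 g/m³

Let m(t) be the amount of NaCl. Volume: V(t) = V₀ + (Q_in − Q_out) t = 11.6 − 0.20500 t; V(15.7) = 8.3815 m³.
No NaCl enters, so dm/dt = −Q_out · (m/V).
dm/m = −Q_out dt/(V₀ − 0.20500 t); integrating gives ln(m/m₀) = −(Q_out/(Q_in−Q_out)) ln(V/V₀).
m = m₀ (V₀/V)^(Q_out/(Q_in−Q_out)) = 77.4 × (11.6/8.3815)^(-1.8732) = 42.108 g.
C = m/V = 42.108/8.3815 = 5.0240 g/m³.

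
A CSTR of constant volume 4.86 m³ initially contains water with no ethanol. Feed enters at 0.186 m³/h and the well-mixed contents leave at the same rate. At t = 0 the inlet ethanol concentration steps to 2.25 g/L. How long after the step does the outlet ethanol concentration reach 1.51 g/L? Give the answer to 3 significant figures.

29.1 h

Species balance on the tank: V dC/dt = Q(C_in − C), so τ = V/Q = 26.129 h.
C(t) = C_in + (C₀ − C_in) e^(−t/τ). Set C = 1.51 and solve for t:
e^(−t/τ) = (C − C_in)/(C₀ − C_in) = (1.51 − 2.25)/(0 − 2.25) = 0.32889
t = −τ ln(…) = 26.129 × 1.1120 = 29.056 h.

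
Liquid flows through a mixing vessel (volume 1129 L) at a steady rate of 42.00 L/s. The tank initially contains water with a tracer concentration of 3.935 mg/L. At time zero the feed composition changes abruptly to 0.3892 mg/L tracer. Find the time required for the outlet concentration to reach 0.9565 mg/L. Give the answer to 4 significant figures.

49.26 s

Species balance on the tank: V dC/dt = Q(C_in − C), so τ = V/Q = 26.8810 s.
C(t) = C_in + (C₀ − C_in) e^(−t/τ). Set C = 0.9565 and solve for t:
e^(−t/τ) = (C − C_in)/(C₀ − C_in) = (0.9565 − 0.3892)/(3.935 − 0.3892) = 0.159992
t = −τ ln(…) = 26.8810 × 1.83263 = 49.2629 s.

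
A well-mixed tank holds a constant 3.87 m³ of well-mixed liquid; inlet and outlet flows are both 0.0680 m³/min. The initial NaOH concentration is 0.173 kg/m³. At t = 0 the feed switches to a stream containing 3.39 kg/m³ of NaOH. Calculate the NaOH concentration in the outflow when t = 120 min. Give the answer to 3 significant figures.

Unsteady species balance (constant V, well mixed): V dC/dt = Q(C_in − C).
Rewrite as dC/dt + C/τ = C_in/τ, τ = V/Q = 56.912 min.
Solution: C(t) = C_in + (C₀ − C_in) e^(−t/τ).
C(120) = 3.39 + (0.173 − 3.39)·e^(−120/56.912) = 3.39 + (-3.2170)·0.12142 = 2.9994 kg/m³.

3.00 kg/m³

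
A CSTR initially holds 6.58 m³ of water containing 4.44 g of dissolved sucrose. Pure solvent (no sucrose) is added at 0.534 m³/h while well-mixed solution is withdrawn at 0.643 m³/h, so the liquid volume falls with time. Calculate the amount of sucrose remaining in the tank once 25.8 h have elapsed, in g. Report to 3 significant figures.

0.166 g

Total volume: dV/dt = Q_in − Q_out = -0.10900 m³/h, so V(t) = 6.58 − 0.10900 t and V(25.8) = 3.7678 m³.
Solute balance: dm/dt = 0 − Q_out C = −Q_out m/V(t).
dm/m = −Q_out dt/(V₀ − 0.10900 t); integrating gives ln(m/m₀) = −(Q_out/(Q_in−Q_out)) ln(V/V₀).
m = m₀ (V₀/V)^(Q_out/(Q_in−Q_out)) = 4.44 × (6.58/3.7678)^(-5.8991) = 0.16557 g.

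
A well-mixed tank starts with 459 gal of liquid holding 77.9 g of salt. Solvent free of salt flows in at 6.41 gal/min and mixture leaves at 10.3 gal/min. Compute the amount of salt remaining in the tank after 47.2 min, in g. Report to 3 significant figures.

Let m(t) be the amount of salt. Volume: V(t) = V₀ + (Q_in − Q_out) t = 459 − 3.8900 t; V(47.2) = 275.39 gal.
Species balance (pure solvent in): dm/dt = −Q_out · m/V(t).
dm/m = −Q_out dt/(V₀ − 3.8900 t); integrating gives ln(m/m₀) = −(Q_out/(Q_in−Q_out)) ln(V/V₀).
m = m₀ (V₀/V)^(Q_out/(Q_in−Q_out)) = 77.9 × (459/275.39)^(-2.6478) = 20.141 g.

20.1 g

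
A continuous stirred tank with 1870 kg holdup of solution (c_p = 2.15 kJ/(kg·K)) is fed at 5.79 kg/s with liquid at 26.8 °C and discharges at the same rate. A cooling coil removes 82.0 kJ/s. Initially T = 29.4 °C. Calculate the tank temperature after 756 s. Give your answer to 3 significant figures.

M c_p dT/dt = ṁ c_p (T_in − T) − Q̇.
τ = M/ṁ = 322.97 s; T_ss = T_in − Q̇/(ṁ c_p) = 26.8 − 82.0/(5.79·2.15) = 20.213 °C.
T approaches T_ss exponentially: T(t) = T_ss + (T₀ − T_ss) e^(−t/τ).
T(756) = 20.213 + (9.1871)·e^(−756/322.97) = 20.213 + (9.1871)·0.096253 = 21.097 °C.

21.1 °C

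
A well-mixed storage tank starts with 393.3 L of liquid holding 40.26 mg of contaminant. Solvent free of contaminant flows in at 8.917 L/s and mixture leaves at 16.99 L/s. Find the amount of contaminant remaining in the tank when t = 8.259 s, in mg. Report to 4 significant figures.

Let m(t) be the amount of contaminant. Volume: V(t) = V₀ + (Q_in − Q_out) t = 393.3 − 8.07300 t; V(8.259) = 326.625 L.
Solute balance: dm/dt = 0 − Q_out C = −Q_out m/V(t).
Separate: dm/m = −Q_out dt/V(t) ⇒ ln(m/m₀) = −(Q_out/(Q_in−Q_out)) ln(V/V₀).
m = m₀ (V₀/V)^(Q_out/(Q_in−Q_out)) = 40.26 × (393.3/326.625)^(-2.10455) = 27.2327 mg.

27.23 mg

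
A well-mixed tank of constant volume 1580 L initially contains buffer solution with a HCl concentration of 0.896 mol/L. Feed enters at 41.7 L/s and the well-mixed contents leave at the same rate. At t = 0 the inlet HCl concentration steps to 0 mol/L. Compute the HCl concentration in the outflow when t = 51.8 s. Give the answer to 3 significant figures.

Mass balance on the solute (V constant): V dC/dt = Q(C_in − C).
Rewrite as dC/dt + C/τ = C_in/τ, τ = V/Q = 37.890 s.
C approaches C_in exponentially: C(t) = C_in + (C₀ − C_in) e^(−t/τ).
C(51.8) = 0 + (0.896 − 0)·e^(−51.8/37.890) = 0 + (0.89600)·0.25484 = 0.22833 mol/L.

0.228 mol/L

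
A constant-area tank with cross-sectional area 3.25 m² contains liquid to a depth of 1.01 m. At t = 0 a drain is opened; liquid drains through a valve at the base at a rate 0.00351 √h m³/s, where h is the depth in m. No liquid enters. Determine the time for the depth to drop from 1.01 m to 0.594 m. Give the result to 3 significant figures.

434 s

With no inflow, A dh/dt = −0.00351 √h.
∫ h^(−1/2) dh = −(0.00351/A) ∫ dt, giving 2√h = 2√h₀ − (0.00351/A) t.
t = 2A(√h₀ − √h)/0.00351 = 2·3.25·(√1.01 − √0.594)/0.00351
  = 6.5000 × (1.0050 − 0.77071) / 0.00351 = 433.84 s.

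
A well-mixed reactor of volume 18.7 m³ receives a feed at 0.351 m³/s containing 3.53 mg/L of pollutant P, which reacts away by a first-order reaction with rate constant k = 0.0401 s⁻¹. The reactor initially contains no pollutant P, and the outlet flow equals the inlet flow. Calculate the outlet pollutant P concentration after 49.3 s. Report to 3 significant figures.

V dC/dt = Q(C_in − C) − k V C.
dC/dt = (Q/V) C_in − (Q/V + k) C; effective rate a = Q/V + k = 0.018770 + 0.0401 = 0.058870 s⁻¹.
C_ss = Q C_in/(Q + kV) = 1.1255 mg/L; C(t) = C_ss + (C₀ − C_ss) e^(−a t).
C(49.3) = 1.1255 + (-1.1255)·e^(−0.058870·49.3) = 1.1255 + (-1.1255)·0.054897 = 1.0637 mg/L.

1.06 mg/L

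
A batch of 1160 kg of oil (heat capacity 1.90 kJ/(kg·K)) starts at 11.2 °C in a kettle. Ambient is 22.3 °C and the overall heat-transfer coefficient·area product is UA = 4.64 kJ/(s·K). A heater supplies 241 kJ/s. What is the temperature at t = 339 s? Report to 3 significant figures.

First-law balance (no shaft work): M c_p dT/dt = −UA(T − T_amb) + Q̇.
dT/dt = (T_ss − T)/τ with T_ss = T_amb + Q̇/UA = 22.3 + 241/4.64 = 74.240 °C, τ = M c_p/UA = 1160·1.90/4.64 = 475.00 s.
Integrating: T(t) = T_ss + (T₀ − T_ss) e^(−t/τ).
T(339) = 74.240 + (-63.040)·0.48984 = 43.361 °C.

43.4 °C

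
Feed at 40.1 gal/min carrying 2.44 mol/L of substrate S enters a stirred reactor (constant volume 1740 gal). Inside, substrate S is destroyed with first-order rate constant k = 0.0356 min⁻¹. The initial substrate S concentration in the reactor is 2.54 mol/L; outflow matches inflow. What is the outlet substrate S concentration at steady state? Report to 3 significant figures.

V dC/dt = Q(C_in − C) − k V C.
Steady state (dC/dt = 0): C_ss = Q C_in/(Q + kV) = C_in/(1 + kV/Q).
C_ss = 40.1·2.44/(40.1 + 0.0356·1740) = 97.844/102.04 = 0.95884 mol/L.

0.959 mol/L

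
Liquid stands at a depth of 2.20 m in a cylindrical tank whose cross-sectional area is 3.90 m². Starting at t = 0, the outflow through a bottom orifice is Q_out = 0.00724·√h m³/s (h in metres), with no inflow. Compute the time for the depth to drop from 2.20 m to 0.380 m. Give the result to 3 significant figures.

With no inflow, A dh/dt = −0.00724 √h.
This is separable: 2 d(√h)/dt = −0.00724/A, so √h = √h₀ − (0.00724/(2A)) t.
t = 2A(√h₀ − √h)/0.00724 = 2·3.90·(√2.20 − √0.380)/0.00724
  = 7.8000 × (1.4832 − 0.61644) / 0.00724 = 933.84 s.

934 s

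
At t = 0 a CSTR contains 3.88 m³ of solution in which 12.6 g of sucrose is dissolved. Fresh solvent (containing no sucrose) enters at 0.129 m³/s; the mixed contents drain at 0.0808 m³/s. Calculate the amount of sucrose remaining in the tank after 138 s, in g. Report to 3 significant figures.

Let m(t) be the amount of sucrose. Volume: V(t) = V₀ + (Q_in − Q_out) t = 3.88 + 0.048200 t; V(138) = 10.532 m³.
Solute balance: dm/dt = 0 − Q_out C = −Q_out m/V(t).
dm/m = −Q_out dt/(V₀ + 0.048200 t); integrating gives ln(m/m₀) = −(Q_out/(Q_in−Q_out)) ln(V/V₀).
m = m₀ (V₀/V)^(Q_out/(Q_in−Q_out)) = 12.6 × (3.88/10.532)^(1.6763) = 2.3627 g.

2.36 g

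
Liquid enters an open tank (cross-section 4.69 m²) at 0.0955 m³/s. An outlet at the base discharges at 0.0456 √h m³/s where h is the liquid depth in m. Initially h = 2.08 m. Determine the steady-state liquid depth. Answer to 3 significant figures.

4.39 m

Level balance: A dh/dt = 0.0955 − 0.0456 √h. Setting dh/dt = 0:
Q_in = 0.0456 √h_ss ⇒ √h_ss = 0.0955/0.0456 = 2.0943.
h_ss = 2.0943² = 4.3861 m. (Since h₀ = 2.08 m < h_ss, the level will rise toward this value.)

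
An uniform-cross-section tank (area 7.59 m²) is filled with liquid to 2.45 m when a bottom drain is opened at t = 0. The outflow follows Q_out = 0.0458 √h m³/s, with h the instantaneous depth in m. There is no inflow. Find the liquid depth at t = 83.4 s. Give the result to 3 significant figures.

1.73 m

A dh/dt = −Q_out = −0.0458 √h.
∫ h^(−1/2) dh = −(0.0458/A) ∫ dt, giving 2√h = 2√h₀ − (0.0458/A) t.
√h = √2.45 − 0.0458·83.4/(2·7.59) = 1.5652 − 0.25163 = 1.3136.
h = 1.3136² = 1.7256 m.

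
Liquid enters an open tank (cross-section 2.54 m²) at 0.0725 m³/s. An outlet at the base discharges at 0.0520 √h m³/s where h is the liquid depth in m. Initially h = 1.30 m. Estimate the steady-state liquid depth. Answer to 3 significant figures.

Level balance: A dh/dt = 0.0725 − 0.0520 √h. Setting dh/dt = 0:
Q_in = 0.0520 √h_ss ⇒ √h_ss = 0.0725/0.0520 = 1.3942.
h_ss = 1.3942² = 1.9439 m. (Since h₀ = 1.30 m < h_ss, the level will rise toward this value.)

1.94 m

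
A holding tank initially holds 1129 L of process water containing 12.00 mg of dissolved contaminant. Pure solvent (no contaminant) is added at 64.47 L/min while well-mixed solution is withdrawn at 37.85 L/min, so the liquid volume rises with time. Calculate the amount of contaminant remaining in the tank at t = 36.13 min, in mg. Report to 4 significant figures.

4.997 mg

Let m(t) be the amount of contaminant. Volume: V(t) = V₀ + (Q_in − Q_out) t = 1129 + 26.6200 t; V(36.13) = 2090.78 L.
Species balance (pure solvent in): dm/dt = −Q_out · m/V(t).
dm/m = −Q_out dt/(V₀ + 26.6200 t); integrating gives ln(m/m₀) = −(Q_out/(Q_in−Q_out)) ln(V/V₀).
m = m₀ (V₀/V)^(Q_out/(Q_in−Q_out)) = 12.00 × (1129/2090.78)^(1.42186) = 4.99655 mg.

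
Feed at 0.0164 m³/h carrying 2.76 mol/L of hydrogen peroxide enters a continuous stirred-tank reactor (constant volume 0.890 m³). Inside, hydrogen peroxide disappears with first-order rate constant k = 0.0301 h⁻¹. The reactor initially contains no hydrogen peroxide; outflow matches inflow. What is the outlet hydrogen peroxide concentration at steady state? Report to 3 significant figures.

V dC/dt = Q(C_in − C) − k V C.
Steady state (dC/dt = 0): C_ss = Q C_in/(Q + kV) = C_in/(1 + kV/Q).
C_ss = 0.0164·2.76/(0.0164 + 0.0301·0.890) = 0.045264/0.043189 = 1.0480 mol/L.

1.05 mol/L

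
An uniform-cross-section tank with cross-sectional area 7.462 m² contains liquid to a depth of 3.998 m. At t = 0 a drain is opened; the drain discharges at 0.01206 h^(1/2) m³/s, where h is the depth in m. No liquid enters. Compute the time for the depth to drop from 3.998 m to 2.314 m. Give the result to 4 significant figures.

Volume balance on the tank: A dh/dt = −0.01206 √h.
Separate and integrate: 2(√h − √h₀) = −(0.01206/A) t.
t = 2A(√h₀ − √h)/0.01206 = 2·7.462·(√3.998 − √2.314)/0.01206
  = 14.9240 × (1.99950 − 1.52118) / 0.01206 = 591.906 s.

591.9 s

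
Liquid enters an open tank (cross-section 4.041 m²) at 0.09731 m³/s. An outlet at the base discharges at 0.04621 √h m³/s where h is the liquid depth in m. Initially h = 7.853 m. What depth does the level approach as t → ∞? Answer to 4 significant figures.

4.434 m

Volume balance on the tank: A dh/dt = Q_in − 0.04621 √h. At steady state dh/dt = 0:
Q_in = 0.04621 √h_ss ⇒ √h_ss = 0.09731/0.04621 = 2.10582.
h_ss = 2.10582² = 4.43448 m. (Since h₀ = 7.853 m > h_ss, the level will fall toward this value.)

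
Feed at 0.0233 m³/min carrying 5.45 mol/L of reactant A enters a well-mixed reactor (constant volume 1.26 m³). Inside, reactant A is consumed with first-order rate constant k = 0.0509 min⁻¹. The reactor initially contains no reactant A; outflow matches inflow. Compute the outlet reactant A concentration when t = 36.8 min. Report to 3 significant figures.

Species balance: V dC/dt = Q C_in − Q C − k V C.
This is linear with rate a = Q/V + k = 0.069392 min⁻¹.
C_ss = Q C_in/(Q + kV) = 1.4524 mol/L; C(t) = C_ss + (C₀ − C_ss) e^(−a t).
C(36.8) = 1.4524 + (-1.4524)·e^(−0.069392·36.8) = 1.4524 + (-1.4524)·0.077799 = 1.3394 mol/L.

1.34 mol/L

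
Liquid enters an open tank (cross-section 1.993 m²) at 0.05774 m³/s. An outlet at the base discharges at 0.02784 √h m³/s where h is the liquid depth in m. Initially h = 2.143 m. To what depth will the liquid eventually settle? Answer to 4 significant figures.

Level balance: A dh/dt = 0.05774 − 0.02784 √h. Setting dh/dt = 0:
Q_in = 0.02784 √h_ss ⇒ √h_ss = 0.05774/0.02784 = 2.07399.
h_ss = 2.07399² = 4.30145 m. (Since h₀ = 2.143 m < h_ss, the level will rise toward this value.)

4.301 m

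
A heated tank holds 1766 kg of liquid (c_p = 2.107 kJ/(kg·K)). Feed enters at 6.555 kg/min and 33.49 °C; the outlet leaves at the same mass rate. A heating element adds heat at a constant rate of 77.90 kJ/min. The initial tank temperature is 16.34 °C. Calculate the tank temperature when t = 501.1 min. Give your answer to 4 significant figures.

35.58 °C

Heat balance on the well-mixed liquid: M c_p dT/dt = ṁ c_p (T_in − T) + 77.90.
Rearrange: dT/dt = (T_ss − T)/τ with τ = M/ṁ = 269.413 min and T_ss = T_in + Q̇/(ṁ c_p) = 39.1303 °C.
This is linear first-order; T(t) = T_ss + (T₀ − T_ss) e^(−t/τ).
T(501.1) = 39.1303 + (-22.7903)·e^(−501.1/269.413) = 39.1303 + (-22.7903)·0.155677 = 35.5824 °C.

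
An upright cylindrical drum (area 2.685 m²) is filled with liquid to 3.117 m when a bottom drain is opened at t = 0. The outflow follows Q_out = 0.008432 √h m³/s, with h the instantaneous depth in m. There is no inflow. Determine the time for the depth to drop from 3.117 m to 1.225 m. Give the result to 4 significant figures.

419.5 s

Mass balance (ρ constant): A dh/dt = −0.008432 √h.
Separate and integrate: 2(√h − √h₀) = −(0.008432/A) t.
t = 2A(√h₀ − √h)/0.008432 = 2·2.685·(√3.117 − √1.225)/0.008432
  = 5.37000 × (1.76550 − 1.10680) / 0.008432 = 419.503 s.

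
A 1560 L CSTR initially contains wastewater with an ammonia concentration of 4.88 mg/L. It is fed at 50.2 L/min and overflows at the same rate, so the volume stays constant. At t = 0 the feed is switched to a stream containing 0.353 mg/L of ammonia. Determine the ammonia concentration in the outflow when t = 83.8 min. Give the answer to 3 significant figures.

Accumulation = in − out for the solute gives V dC/dt = Q(C_in − C).
Time constant τ = V/Q = 1560/50.2 = 31.076 min.
This is linear first-order; C(t) = C_in + (C₀ − C_in) e^(−t/τ).
C(83.8) = 0.353 + (4.88 − 0.353)·e^(−83.8/31.076) = 0.353 + (4.5270)·0.067432 = 0.65826 mg/L.

0.658 mg/L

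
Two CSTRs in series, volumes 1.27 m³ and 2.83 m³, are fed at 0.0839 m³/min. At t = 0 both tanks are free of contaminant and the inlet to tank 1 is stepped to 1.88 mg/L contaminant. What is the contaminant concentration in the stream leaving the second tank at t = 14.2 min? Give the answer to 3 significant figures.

0.240 mg/L

Time constants: τᵢ = Vᵢ/Q for each well-mixed tank.
τ₁ = 1.27/0.0839 = 15.137 min; τ₂ = 2.83/0.0839 = 33.731 min.
Tank 1: C₁ = C_in(1 − e^(−t/τ₁)). Tank 2 (τ₁ ≠ τ₂): C₂ = C_in[1 − (τ₁ e^(−t/τ₁) − τ₂ e^(−t/τ₂))/(τ₁ − τ₂)].
At t = 14.2: e^(−t/τ₁) = 0.39137, e^(−t/τ₂) = 0.65640.
C₂ = 1.88·[1 − (15.137·0.39137 − 33.731·0.65640)/(-18.594)] = 1.88·0.12784 = 0.24033 mg/L.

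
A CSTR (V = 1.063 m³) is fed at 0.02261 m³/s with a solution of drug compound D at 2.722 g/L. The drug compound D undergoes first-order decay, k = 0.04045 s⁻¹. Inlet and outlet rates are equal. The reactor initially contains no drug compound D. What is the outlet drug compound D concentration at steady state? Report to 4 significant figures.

Species balance: V dC/dt = Q C_in − Q C − k V C.
Steady state (dC/dt = 0): C_ss = Q C_in/(Q + kV) = C_in/(1 + kV/Q).
C_ss = 0.02261·2.722/(0.02261 + 0.04045·1.063) = 0.0615444/0.0656083 = 0.938058 g/L.

0.9381 g/L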